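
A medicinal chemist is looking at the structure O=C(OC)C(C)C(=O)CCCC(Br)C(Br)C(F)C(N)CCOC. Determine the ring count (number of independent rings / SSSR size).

In SMILES, each pair of matching ring-closure digits denotes one ring-closing bond; the number of such bonds equals the number of independent rings.
Ring-closure bonds here: 0.

0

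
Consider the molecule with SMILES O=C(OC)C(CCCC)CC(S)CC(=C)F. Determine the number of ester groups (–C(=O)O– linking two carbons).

1

The ester motif appears at heavy-atom position 2 in the SMILES.
Other groups present: 1 alkene, 1 thiol.
Ester count: 1.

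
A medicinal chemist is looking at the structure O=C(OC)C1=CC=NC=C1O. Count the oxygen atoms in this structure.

3

Scan the SMILES for O atoms (remember two-letter symbols like Cl and Br are single atoms).
Oxygen count: 3.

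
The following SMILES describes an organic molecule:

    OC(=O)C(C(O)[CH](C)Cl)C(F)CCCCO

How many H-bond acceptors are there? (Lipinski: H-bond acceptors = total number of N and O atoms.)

4

N atoms: 0; O atoms: 4.
Lipinski HBA = 0 + 4 = 4.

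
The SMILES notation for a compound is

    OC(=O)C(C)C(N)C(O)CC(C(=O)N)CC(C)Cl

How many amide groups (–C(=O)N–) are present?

1

The amide motif appears at heavy-atom position 12 in the SMILES.
Other groups present: 1 carboxylic acid, 1 hydroxyl, 1 primary amine.
Amide count: 1.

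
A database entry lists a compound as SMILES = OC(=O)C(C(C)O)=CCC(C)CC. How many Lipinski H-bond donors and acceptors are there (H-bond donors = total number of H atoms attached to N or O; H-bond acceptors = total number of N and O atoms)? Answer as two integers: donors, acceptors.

Donors: find every N or O and count the H atoms it carries.
  atom 1 (O): bond orders sum to 1 → 1 H
  atom 3 (O): bond orders sum to 2 → 0 H
  atom 7 (O): bond orders sum to 1 → 1 H
Lipinski HBD = 2.
Acceptors: N atoms = 0, O atoms = 3 → HBA = 3.

2, 3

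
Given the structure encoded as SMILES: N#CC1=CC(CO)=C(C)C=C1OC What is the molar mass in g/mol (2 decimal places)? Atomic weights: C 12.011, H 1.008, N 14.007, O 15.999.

First, the molecular formula is C10H11NO2 (counting implicit H from valence).
  C: 10 × 12.011 = 120.110
  H: 11 × 1.008 = 11.088
  N: 1 × 14.007 = 14.007
  O: 2 × 15.999 = 31.998
Sum: 10×12.011 + 11×1.008 + 1×14.007 + 2×15.999 = 177.203 → 177.20 g/mol.

177.20 g/mol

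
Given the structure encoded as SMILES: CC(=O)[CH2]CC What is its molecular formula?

Walk through each heavy atom and fill implicit hydrogens from standard valence (C 4, N 3, O 2, S 2, halogen 1):
  atom 1: C, bond orders sum to 1 (valence 4) → 3 H
  atom 2: C, bond orders sum to 4 (valence 4) → 0 H
  atom 3: O, bond orders sum to 2 (valence 2) → 0 H
  atom 4: C with explicit H count 2
  atom 5: C, bond orders sum to 2 (valence 4) → 2 H
  atom 6: C, bond orders sum to 1 (valence 4) → 3 H
Totals → C:5, H:10, O:1.
In Hill order: C5H10O.

C5H10O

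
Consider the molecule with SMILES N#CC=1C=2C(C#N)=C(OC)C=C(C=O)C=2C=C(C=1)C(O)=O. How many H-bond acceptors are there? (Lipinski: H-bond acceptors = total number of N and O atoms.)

6

N atoms: 2; O atoms: 4.
Lipinski HBA = 2 + 4 = 6.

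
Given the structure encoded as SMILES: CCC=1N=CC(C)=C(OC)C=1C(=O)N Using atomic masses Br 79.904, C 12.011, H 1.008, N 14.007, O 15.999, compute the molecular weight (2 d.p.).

194.23 g/mol

First, the molecular formula is C10H14N2O2 (counting implicit H from valence).
  C: 10 × 12.011 = 120.110
  H: 14 × 1.008 = 14.112
  N: 2 × 14.007 = 28.014
  O: 2 × 15.999 = 31.998
Sum: 10×12.011 + 14×1.008 + 2×14.007 + 2×15.999 = 194.234 → 194.23 g/mol.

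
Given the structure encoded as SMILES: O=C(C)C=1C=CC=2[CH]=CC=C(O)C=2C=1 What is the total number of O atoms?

Scan the SMILES for O atoms (remember two-letter symbols like Cl and Br are single atoms).
Oxygen count: 2.

2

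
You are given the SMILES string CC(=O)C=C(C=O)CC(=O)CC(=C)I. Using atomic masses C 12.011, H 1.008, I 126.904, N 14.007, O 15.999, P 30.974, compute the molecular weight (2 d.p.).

First, the molecular formula is C10H11IO3 (counting implicit H from valence).
  C: 10 × 12.011 = 120.110
  H: 11 × 1.008 = 11.088
  I: 1 × 126.904 = 126.904
  O: 3 × 15.999 = 47.997
Sum: 10×12.011 + 11×1.008 + 1×126.904 + 3×15.999 = 306.099 → 306.10 g/mol.

306.10 g/mol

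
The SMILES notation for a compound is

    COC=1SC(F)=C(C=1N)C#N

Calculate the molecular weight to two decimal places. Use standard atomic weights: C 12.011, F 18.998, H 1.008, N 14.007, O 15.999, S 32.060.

First, the molecular formula is C6H5FN2OS (counting implicit H from valence).
  C: 6 × 12.011 = 72.066
  F: 1 × 18.998 = 18.998
  H: 5 × 1.008 = 5.040
  N: 2 × 14.007 = 28.014
  O: 1 × 15.999 = 15.999
  S: 1 × 32.060 = 32.060
Sum: 6×12.011 + 1×18.998 + 5×1.008 + 2×14.007 + 1×15.999 + 1×32.060 = 172.177 → 172.18 g/mol.

172.18 g/mol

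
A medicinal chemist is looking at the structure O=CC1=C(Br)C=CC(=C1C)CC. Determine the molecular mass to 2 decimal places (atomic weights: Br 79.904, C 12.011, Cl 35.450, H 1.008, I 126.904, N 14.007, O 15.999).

227.10 g/mol

First, the molecular formula is C10H11BrO (counting implicit H from valence).
  Br: 1 × 79.904 = 79.904
  C: 10 × 12.011 = 120.110
  H: 11 × 1.008 = 11.088
  O: 1 × 15.999 = 15.999
Sum: 1×79.904 + 10×12.011 + 11×1.008 + 1×15.999 = 227.101 → 227.10 g/mol.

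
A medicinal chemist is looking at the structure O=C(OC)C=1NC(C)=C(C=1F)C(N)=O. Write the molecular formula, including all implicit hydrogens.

Walk through each heavy atom and fill implicit hydrogens from standard valence (C 4, N 3, O 2, S 2, halogen 1):
  atom 1: O, bond orders sum to 2 (valence 2) → 0 H
  atom 2: C, bond orders sum to 4 (valence 4) → 0 H
  atom 3: O, bond orders sum to 2 (valence 2) → 0 H
  atom 4: C, bond orders sum to 1 (valence 4) → 3 H
  atom 5: C, bond orders sum to 4 (valence 4) → 0 H
  atom 6: N, bond orders sum to 2 (valence 3) → 1 H
  atom 7: C, bond orders sum to 4 (valence 4) → 0 H
  atom 8: C, bond orders sum to 1 (valence 4) → 3 H
  atom 9: C, bond orders sum to 4 (valence 4) → 0 H
  atom 10: C, bond orders sum to 4 (valence 4) → 0 H
  atom 11: F (halogen, monovalent) → 0 H
  atom 12: C, bond orders sum to 4 (valence 4) → 0 H
  atom 13: N, bond orders sum to 1 (valence 3) → 2 H
  atom 14: O, bond orders sum to 2 (valence 2) → 0 H
Totals → C:8, H:9, F:1, N:2, O:3.

C8H9FN2O3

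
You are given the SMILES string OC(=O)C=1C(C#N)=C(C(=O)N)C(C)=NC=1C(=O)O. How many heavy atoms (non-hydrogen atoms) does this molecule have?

18

Every atom symbol written in the SMILES (organic subset) is one heavy atom; implicit H are not written.
Heavy atoms by element → C:10, N:3, O:5.
Total: 18.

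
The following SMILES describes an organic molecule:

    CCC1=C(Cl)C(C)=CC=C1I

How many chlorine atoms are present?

Scan the SMILES for Cl atoms (remember two-letter symbols like Cl and Br are single atoms).
Chlorine count: 1.

1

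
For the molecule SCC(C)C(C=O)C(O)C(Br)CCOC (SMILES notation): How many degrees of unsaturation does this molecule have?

Molecular formula: C10H19BrO3S.
DoU = (2C + 2 + N − H − X) / 2, where X is the halogen count and O/S are ignored.
    = (2·10 + 2 + 0 − 19 − 1) / 2 = 2 / 2 = 1.

1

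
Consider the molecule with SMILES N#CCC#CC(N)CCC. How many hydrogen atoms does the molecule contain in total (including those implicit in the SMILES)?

12

Walk through each heavy atom and fill implicit hydrogens from standard valence (C 4, N 3, O 2, S 2, halogen 1):
  atom 1: N, bond orders sum to 3 (valence 3) → 0 H
  atom 2: C, bond orders sum to 4 (valence 4) → 0 H
  atom 3: C, bond orders sum to 2 (valence 4) → 2 H
  atom 4: C, bond orders sum to 4 (valence 4) → 0 H
  atom 5: C, bond orders sum to 4 (valence 4) → 0 H
  atom 6: C, bond orders sum to 3 (valence 4) → 1 H
  atom 7: N, bond orders sum to 1 (valence 3) → 2 H
  atom 8: C, bond orders sum to 2 (valence 4) → 2 H
  atom 9: C, bond orders sum to 2 (valence 4) → 2 H
  atom 10: C, bond orders sum to 1 (valence 4) → 3 H
Total hydrogens: 12.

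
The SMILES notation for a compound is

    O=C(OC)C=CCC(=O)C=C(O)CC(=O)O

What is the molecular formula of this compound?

C10H12O6

Walk through each heavy atom and fill implicit hydrogens from standard valence (C 4, N 3, O 2, S 2, halogen 1):
  atom 1: O, bond orders sum to 2 (valence 2) → 0 H
  atom 2: C, bond orders sum to 4 (valence 4) → 0 H
  atom 3: O, bond orders sum to 2 (valence 2) → 0 H
  atom 4: C, bond orders sum to 1 (valence 4) → 3 H
  atom 5: C, bond orders sum to 3 (valence 4) → 1 H
  atom 6: C, bond orders sum to 3 (valence 4) → 1 H
  atom 7: C, bond orders sum to 2 (valence 4) → 2 H
  atom 8: C, bond orders sum to 4 (valence 4) → 0 H
  atom 9: O, bond orders sum to 2 (valence 2) → 0 H
  atom 10: C, bond orders sum to 3 (valence 4) → 1 H
  atom 11: C, bond orders sum to 4 (valence 4) → 0 H
  atom 12: O, bond orders sum to 1 (valence 2) → 1 H
  atom 13: C, bond orders sum to 2 (valence 4) → 2 H
  atom 14: C, bond orders sum to 4 (valence 4) → 0 H
  atom 15: O, bond orders sum to 2 (valence 2) → 0 H
  atom 16: O, bond orders sum to 1 (valence 2) → 1 H
Totals → C:10, H:12, O:6.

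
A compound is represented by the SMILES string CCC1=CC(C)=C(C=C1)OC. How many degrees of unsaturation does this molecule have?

Degree of unsaturation = (number of rings) + (number of π bonds).
Ring closures in the SMILES: 1.
π bonds: 3 double bonds (each 1 DoU) → 3 DoU from unsaturation.
Total DoU = 1 + 3 = 4.

4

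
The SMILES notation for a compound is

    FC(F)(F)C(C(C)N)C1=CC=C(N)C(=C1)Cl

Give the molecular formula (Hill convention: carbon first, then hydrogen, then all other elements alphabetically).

Walk through each heavy atom and fill implicit hydrogens from standard valence (C 4, N 3, O 2, S 2, halogen 1):
  atom 1: F (halogen, monovalent) → 0 H
  atom 2: C, bond orders sum to 4 (valence 4) → 0 H
  atom 3: F (halogen, monovalent) → 0 H
  atom 4: F (halogen, monovalent) → 0 H
  atom 5: C, bond orders sum to 3 (valence 4) → 1 H
  atom 6: C, bond orders sum to 3 (valence 4) → 1 H
  atom 7: C, bond orders sum to 1 (valence 4) → 3 H
  atom 8: N, bond orders sum to 1 (valence 3) → 2 H
  atom 9: C, bond orders sum to 4 (valence 4) → 0 H
  atom 10: C, bond orders sum to 3 (valence 4) → 1 H
  atom 11: C, bond orders sum to 3 (valence 4) → 1 H
  atom 12: C, bond orders sum to 4 (valence 4) → 0 H
  atom 13: N, bond orders sum to 1 (valence 3) → 2 H
  atom 14: C, bond orders sum to 4 (valence 4) → 0 H
  atom 15: C, bond orders sum to 3 (valence 4) → 1 H
  atom 16: Cl (halogen, monovalent) → 0 H
Totals → C:10, H:12, Cl:1, F:3, N:2.

C10H12ClF3N2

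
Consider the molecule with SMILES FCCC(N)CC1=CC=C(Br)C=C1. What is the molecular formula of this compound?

Walk through each heavy atom and fill implicit hydrogens from standard valence (C 4, N 3, O 2, S 2, halogen 1):
  atom 1: F (halogen, monovalent) → 0 H
  atom 2: C, bond orders sum to 2 (valence 4) → 2 H
  atom 3: C, bond orders sum to 2 (valence 4) → 2 H
  atom 4: C, bond orders sum to 3 (valence 4) → 1 H
  atom 5: N, bond orders sum to 1 (valence 3) → 2 H
  atom 6: C, bond orders sum to 2 (valence 4) → 2 H
  atom 7: C, bond orders sum to 4 (valence 4) → 0 H
  atom 8: C, bond orders sum to 3 (valence 4) → 1 H
  atom 9: C, bond orders sum to 3 (valence 4) → 1 H
  atom 10: C, bond orders sum to 4 (valence 4) → 0 H
  atom 11: Br (halogen, monovalent) → 0 H
  atom 12: C, bond orders sum to 3 (valence 4) → 1 H
  atom 13: C, bond orders sum to 3 (valence 4) → 1 H
Totals → C:10, H:13, Br:1, F:1, N:1.

C10H13BrFN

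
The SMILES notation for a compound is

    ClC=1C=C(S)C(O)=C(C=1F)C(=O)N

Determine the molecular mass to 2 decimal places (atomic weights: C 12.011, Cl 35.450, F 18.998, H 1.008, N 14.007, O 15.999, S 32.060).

221.63 g/mol

First, the molecular formula is C7H5ClFNO2S (counting implicit H from valence).
  C: 7 × 12.011 = 84.077
  Cl: 1 × 35.450 = 35.450
  F: 1 × 18.998 = 18.998
  H: 5 × 1.008 = 5.040
  N: 1 × 14.007 = 14.007
  O: 2 × 15.999 = 31.998
  S: 1 × 32.060 = 32.060
Sum: 7×12.011 + 1×35.450 + 1×18.998 + 5×1.008 + 1×14.007 + 2×15.999 + 1×32.060 = 221.630 → 221.63 g/mol.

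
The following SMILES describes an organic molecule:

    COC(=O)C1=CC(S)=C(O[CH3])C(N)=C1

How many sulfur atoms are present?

1

Scan the SMILES for S atoms (remember two-letter symbols like Cl and Br are single atoms).
Sulfur count: 1.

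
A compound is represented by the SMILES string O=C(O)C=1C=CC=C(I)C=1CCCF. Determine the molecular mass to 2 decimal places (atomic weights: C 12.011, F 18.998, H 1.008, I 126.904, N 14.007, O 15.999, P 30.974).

First, the molecular formula is C10H10FIO2 (counting implicit H from valence).
  C: 10 × 12.011 = 120.110
  F: 1 × 18.998 = 18.998
  H: 10 × 1.008 = 10.080
  I: 1 × 126.904 = 126.904
  O: 2 × 15.999 = 31.998
Sum: 10×12.011 + 1×18.998 + 10×1.008 + 1×126.904 + 2×15.999 = 308.090 → 308.09 g/mol.

308.09 g/mol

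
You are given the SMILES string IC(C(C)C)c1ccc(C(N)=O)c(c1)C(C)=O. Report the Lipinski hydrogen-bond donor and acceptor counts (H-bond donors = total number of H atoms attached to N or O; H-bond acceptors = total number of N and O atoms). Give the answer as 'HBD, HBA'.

Donors: find every N or O and count the H atoms it carries.
  atom 11 (N): bond orders sum to 1 → 2 H
  atom 12 (O): bond orders sum to 2 → 0 H
  atom 17 (O): bond orders sum to 2 → 0 H
Lipinski HBD = 2.
Acceptors: N atoms = 1, O atoms = 2 → HBA = 3.

2, 3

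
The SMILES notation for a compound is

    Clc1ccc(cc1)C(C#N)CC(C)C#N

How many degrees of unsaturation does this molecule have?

8

Molecular formula: C12H11ClN2.
DoU = (2C + 2 + N − H − X) / 2, where X is the halogen count and O/S are ignored.
    = (2·12 + 2 + 2 − 11 − 1) / 2 = 16 / 2 = 8.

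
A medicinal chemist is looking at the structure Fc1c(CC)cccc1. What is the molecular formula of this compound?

Walk through each heavy atom and fill implicit hydrogens from standard valence (C 4, N 3, O 2, S 2, halogen 1); for lowercase aromatic atoms, an aromatic c carries 1 H when it has two neighbours and 0 H with three, and aromatic n carries 0 H:
  atom 1: F (halogen, monovalent) → 0 H
  atom 2: aromatic c, 3 neighbours → 0 H
  atom 3: aromatic c, 3 neighbours → 0 H
  atom 4: C, bond orders sum to 2 (valence 4) → 2 H
  atom 5: C, bond orders sum to 1 (valence 4) → 3 H
  atom 6: aromatic c, 2 neighbours → 1 H
  atom 7: aromatic c, 2 neighbours → 1 H
  atom 8: aromatic c, 2 neighbours → 1 H
  atom 9: aromatic c, 2 neighbours → 1 H
Totals → C:8, H:9, F:1.
In Hill order: C8H9F.

C8H9F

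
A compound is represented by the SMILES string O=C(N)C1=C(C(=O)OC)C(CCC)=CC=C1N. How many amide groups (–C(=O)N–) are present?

1

The amide motif appears at heavy-atom position 2 in the SMILES.
Other groups present: 1 ester, 1 primary amine.
Amide count: 1.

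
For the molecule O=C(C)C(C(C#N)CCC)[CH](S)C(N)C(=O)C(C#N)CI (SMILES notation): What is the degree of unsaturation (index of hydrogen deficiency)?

Molecular formula: C14H20IN3O2S.
DoU = (2C + 2 + N − H − X) / 2, where X is the halogen count and O/S are ignored.
    = (2·14 + 2 + 3 − 20 − 1) / 2 = 12 / 2 = 6.

6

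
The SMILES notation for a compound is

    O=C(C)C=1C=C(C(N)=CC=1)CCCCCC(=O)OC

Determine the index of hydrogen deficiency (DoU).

Molecular formula: C15H21NO3.
DoU = (2C + 2 + N − H − X) / 2, where X is the halogen count and O/S are ignored.
    = (2·15 + 2 + 1 − 21 − 0) / 2 = 12 / 2 = 6.

6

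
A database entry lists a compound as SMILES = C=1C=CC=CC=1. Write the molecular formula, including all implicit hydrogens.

C6H6

Walk through each heavy atom and fill implicit hydrogens from standard valence (C 4, N 3, O 2, S 2, halogen 1):
  atom 1: C, bond orders sum to 3 (valence 4) → 1 H
  atom 2: C, bond orders sum to 3 (valence 4) → 1 H
  atom 3: C, bond orders sum to 3 (valence 4) → 1 H
  atom 4: C, bond orders sum to 3 (valence 4) → 1 H
  atom 5: C, bond orders sum to 3 (valence 4) → 1 H
  atom 6: C, bond orders sum to 3 (valence 4) → 1 H
Totals → C:6, H:6.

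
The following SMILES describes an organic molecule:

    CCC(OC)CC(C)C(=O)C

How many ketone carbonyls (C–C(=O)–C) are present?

The ketone motif appears at heavy-atom position 9 in the SMILES.
Other groups present: 1 ether.
Ketone count: 1.

1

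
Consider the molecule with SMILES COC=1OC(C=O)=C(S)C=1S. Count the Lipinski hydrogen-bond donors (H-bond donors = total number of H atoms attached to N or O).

Donors: find every N or O and count the H atoms it carries.
  atom 2 (O): bond orders sum to 2 → 0 H
  atom 4 (O): bond orders sum to 2 → 0 H
  atom 7 (O): bond orders sum to 2 → 0 H
Lipinski HBD = 0.

0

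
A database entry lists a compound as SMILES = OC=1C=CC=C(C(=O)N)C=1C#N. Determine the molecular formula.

C8H6N2O2

Walk through each heavy atom and fill implicit hydrogens from standard valence (C 4, N 3, O 2, S 2, halogen 1):
  atom 1: O, bond orders sum to 1 (valence 2) → 1 H
  atom 2: C, bond orders sum to 4 (valence 4) → 0 H
  atom 3: C, bond orders sum to 3 (valence 4) → 1 H
  atom 4: C, bond orders sum to 3 (valence 4) → 1 H
  atom 5: C, bond orders sum to 3 (valence 4) → 1 H
  atom 6: C, bond orders sum to 4 (valence 4) → 0 H
  atom 7: C, bond orders sum to 4 (valence 4) → 0 H
  atom 8: O, bond orders sum to 2 (valence 2) → 0 H
  atom 9: N, bond orders sum to 1 (valence 3) → 2 H
  atom 10: C, bond orders sum to 4 (valence 4) → 0 H
  atom 11: C, bond orders sum to 4 (valence 4) → 0 H
  atom 12: N, bond orders sum to 3 (valence 3) → 0 H
Totals → C:8, H:6, N:2, O:2.
In Hill order: C8H6N2O2.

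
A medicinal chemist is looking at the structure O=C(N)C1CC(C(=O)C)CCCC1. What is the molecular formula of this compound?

Walk through each heavy atom and fill implicit hydrogens from standard valence (C 4, N 3, O 2, S 2, halogen 1):
  atom 1: O, bond orders sum to 2 (valence 2) → 0 H
  atom 2: C, bond orders sum to 4 (valence 4) → 0 H
  atom 3: N, bond orders sum to 1 (valence 3) → 2 H
  atom 4: C, bond orders sum to 3 (valence 4) → 1 H
  atom 5: C, bond orders sum to 2 (valence 4) → 2 H
  atom 6: C, bond orders sum to 3 (valence 4) → 1 H
  atom 7: C, bond orders sum to 4 (valence 4) → 0 H
  atom 8: O, bond orders sum to 2 (valence 2) → 0 H
  atom 9: C, bond orders sum to 1 (valence 4) → 3 H
  atom 10: C, bond orders sum to 2 (valence 4) → 2 H
  atom 11: C, bond orders sum to 2 (valence 4) → 2 H
  atom 12: C, bond orders sum to 2 (valence 4) → 2 H
  atom 13: C, bond orders sum to 2 (valence 4) → 2 H
Totals → C:10, H:17, N:1, O:2.
In Hill order: C10H17NO2.

C10H17NO2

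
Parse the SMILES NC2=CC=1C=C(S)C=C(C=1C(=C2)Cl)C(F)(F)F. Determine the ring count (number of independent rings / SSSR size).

In SMILES, each pair of matching ring-closure digits denotes one ring-closing bond; the number of such bonds equals the number of independent rings.
Ring-closure bonds here: 2.

2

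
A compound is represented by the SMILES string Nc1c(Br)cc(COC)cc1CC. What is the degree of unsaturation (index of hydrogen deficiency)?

4

Molecular formula: C10H14BrNO.
DoU = (2C + 2 + N − H − X) / 2, where X is the halogen count and O/S are ignored.
    = (2·10 + 2 + 1 − 14 − 1) / 2 = 8 / 2 = 4.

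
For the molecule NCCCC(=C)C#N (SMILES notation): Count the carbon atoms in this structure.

Count every carbon token in the SMILES (each C, including those in ring-closure positions and inside branches).
Carbon count: 6.

6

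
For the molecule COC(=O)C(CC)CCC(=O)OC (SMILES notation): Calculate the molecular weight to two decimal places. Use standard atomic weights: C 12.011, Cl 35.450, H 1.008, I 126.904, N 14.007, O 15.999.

188.22 g/mol

First, the molecular formula is C9H16O4 (counting implicit H from valence).
  C: 9 × 12.011 = 108.099
  H: 16 × 1.008 = 16.128
  O: 4 × 15.999 = 63.996
Sum: 9×12.011 + 16×1.008 + 4×15.999 = 188.223 → 188.22 g/mol.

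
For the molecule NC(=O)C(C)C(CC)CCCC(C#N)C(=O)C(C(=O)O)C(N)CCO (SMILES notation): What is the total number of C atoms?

17

Count every carbon token in the SMILES (each C, including those in ring-closure positions and inside branches).
Carbon count: 17.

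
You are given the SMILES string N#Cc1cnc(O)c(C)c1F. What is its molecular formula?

Walk through each heavy atom and fill implicit hydrogens from standard valence (C 4, N 3, O 2, S 2, halogen 1); for lowercase aromatic atoms, an aromatic c carries 1 H when it has two neighbours and 0 H with three, and aromatic n carries 0 H:
  atom 1: N, bond orders sum to 3 (valence 3) → 0 H
  atom 2: C, bond orders sum to 4 (valence 4) → 0 H
  atom 3: aromatic c, 3 neighbours → 0 H
  atom 4: aromatic c, 2 neighbours → 1 H
  atom 5: aromatic n, 2 neighbours → 0 H
  atom 6: aromatic c, 3 neighbours → 0 H
  atom 7: O, bond orders sum to 1 (valence 2) → 1 H
  atom 8: aromatic c, 3 neighbours → 0 H
  atom 9: C, bond orders sum to 1 (valence 4) → 3 H
  atom 10: aromatic c, 3 neighbours → 0 H
  atom 11: F (halogen, monovalent) → 0 H
Totals → C:7, H:5, F:1, N:2, O:1.
In Hill order: C7H5FN2O.

C7H5FN2O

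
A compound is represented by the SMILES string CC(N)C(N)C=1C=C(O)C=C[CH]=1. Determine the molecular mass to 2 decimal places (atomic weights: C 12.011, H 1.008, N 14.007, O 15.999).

First, the molecular formula is C9H14N2O (counting implicit H from valence).
  C: 9 × 12.011 = 108.099
  H: 14 × 1.008 = 14.112
  N: 2 × 14.007 = 28.014
  O: 1 × 15.999 = 15.999
Sum: 9×12.011 + 14×1.008 + 2×14.007 + 1×15.999 = 166.224 → 166.22 g/mol.

166.22 g/mol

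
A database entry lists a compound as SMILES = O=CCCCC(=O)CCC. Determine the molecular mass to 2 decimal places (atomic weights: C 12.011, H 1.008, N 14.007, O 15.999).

142.20 g/mol

First, the molecular formula is C8H14O2 (counting implicit H from valence).
  C: 8 × 12.011 = 96.088
  H: 14 × 1.008 = 14.112
  O: 2 × 15.999 = 31.998
Sum: 8×12.011 + 14×1.008 + 2×15.999 = 142.198 → 142.20 g/mol.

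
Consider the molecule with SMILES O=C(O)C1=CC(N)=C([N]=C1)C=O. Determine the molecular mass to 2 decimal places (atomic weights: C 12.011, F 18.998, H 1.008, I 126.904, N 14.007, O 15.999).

First, the molecular formula is C7H6N2O3 (counting implicit H from valence).
  C: 7 × 12.011 = 84.077
  H: 6 × 1.008 = 6.048
  N: 2 × 14.007 = 28.014
  O: 3 × 15.999 = 47.997
Sum: 7×12.011 + 6×1.008 + 2×14.007 + 3×15.999 = 166.136 → 166.14 g/mol.

166.14 g/mol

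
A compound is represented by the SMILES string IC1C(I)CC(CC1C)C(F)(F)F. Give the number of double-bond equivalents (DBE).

1

Degree of unsaturation = (number of rings) + (number of π bonds).
Ring closures in the SMILES: 1.
π bonds: none → 0 DoU from unsaturation.
Total DoU = 1 + 0 = 1.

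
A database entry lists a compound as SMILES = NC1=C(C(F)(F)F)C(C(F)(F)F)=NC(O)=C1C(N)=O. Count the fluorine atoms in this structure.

6

Scan the SMILES for F atoms (remember two-letter symbols like Cl and Br are single atoms).
Fluorine count: 6.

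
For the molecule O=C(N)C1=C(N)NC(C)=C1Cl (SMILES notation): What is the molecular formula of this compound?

C6H8ClN3O

Walk through each heavy atom and fill implicit hydrogens from standard valence (C 4, N 3, O 2, S 2, halogen 1):
  atom 1: O, bond orders sum to 2 (valence 2) → 0 H
  atom 2: C, bond orders sum to 4 (valence 4) → 0 H
  atom 3: N, bond orders sum to 1 (valence 3) → 2 H
  atom 4: C, bond orders sum to 4 (valence 4) → 0 H
  atom 5: C, bond orders sum to 4 (valence 4) → 0 H
  atom 6: N, bond orders sum to 1 (valence 3) → 2 H
  atom 7: N, bond orders sum to 2 (valence 3) → 1 H
  atom 8: C, bond orders sum to 4 (valence 4) → 0 H
  atom 9: C, bond orders sum to 1 (valence 4) → 3 H
  atom 10: C, bond orders sum to 4 (valence 4) → 0 H
  atom 11: Cl (halogen, monovalent) → 0 H
Totals → C:6, H:8, Cl:1, N:3, O:1.
In Hill order: C6H8ClN3O.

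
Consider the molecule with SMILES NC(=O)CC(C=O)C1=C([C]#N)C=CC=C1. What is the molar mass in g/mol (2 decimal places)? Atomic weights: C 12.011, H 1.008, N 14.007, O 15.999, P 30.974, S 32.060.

First, the molecular formula is C11H10N2O2 (counting implicit H from valence).
  C: 11 × 12.011 = 132.121
  H: 10 × 1.008 = 10.080
  N: 2 × 14.007 = 28.014
  O: 2 × 15.999 = 31.998
Sum: 11×12.011 + 10×1.008 + 2×14.007 + 2×15.999 = 202.213 → 202.21 g/mol.

202.21 g/mol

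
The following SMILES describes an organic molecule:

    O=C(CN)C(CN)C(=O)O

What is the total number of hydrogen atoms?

10

Walk through each heavy atom and fill implicit hydrogens from standard valence (C 4, N 3, O 2, S 2, halogen 1):
  atom 1: O, bond orders sum to 2 (valence 2) → 0 H
  atom 2: C, bond orders sum to 4 (valence 4) → 0 H
  atom 3: C, bond orders sum to 2 (valence 4) → 2 H
  atom 4: N, bond orders sum to 1 (valence 3) → 2 H
  atom 5: C, bond orders sum to 3 (valence 4) → 1 H
  atom 6: C, bond orders sum to 2 (valence 4) → 2 H
  atom 7: N, bond orders sum to 1 (valence 3) → 2 H
  atom 8: C, bond orders sum to 4 (valence 4) → 0 H
  atom 9: O, bond orders sum to 2 (valence 2) → 0 H
  atom 10: O, bond orders sum to 1 (valence 2) → 1 H
Total hydrogens: 10.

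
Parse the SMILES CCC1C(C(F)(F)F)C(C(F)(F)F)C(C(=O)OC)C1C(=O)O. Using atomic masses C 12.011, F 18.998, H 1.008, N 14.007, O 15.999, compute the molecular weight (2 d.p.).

First, the molecular formula is C12H14F6O4 (counting implicit H from valence).
  C: 12 × 12.011 = 144.132
  F: 6 × 18.998 = 113.988
  H: 14 × 1.008 = 14.112
  O: 4 × 15.999 = 63.996
Sum: 12×12.011 + 6×18.998 + 14×1.008 + 4×15.999 = 336.228 → 336.23 g/mol.

336.23 g/mol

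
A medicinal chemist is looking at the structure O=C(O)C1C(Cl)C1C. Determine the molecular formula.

C5H7ClO2

Walk through each heavy atom and fill implicit hydrogens from standard valence (C 4, N 3, O 2, S 2, halogen 1):
  atom 1: O, bond orders sum to 2 (valence 2) → 0 H
  atom 2: C, bond orders sum to 4 (valence 4) → 0 H
  atom 3: O, bond orders sum to 1 (valence 2) → 1 H
  atom 4: C, bond orders sum to 3 (valence 4) → 1 H
  atom 5: C, bond orders sum to 3 (valence 4) → 1 H
  atom 6: Cl (halogen, monovalent) → 0 H
  atom 7: C, bond orders sum to 3 (valence 4) → 1 H
  atom 8: C, bond orders sum to 1 (valence 4) → 3 H
Totals → C:5, H:7, Cl:1, O:2.
In Hill order: C5H7ClO2.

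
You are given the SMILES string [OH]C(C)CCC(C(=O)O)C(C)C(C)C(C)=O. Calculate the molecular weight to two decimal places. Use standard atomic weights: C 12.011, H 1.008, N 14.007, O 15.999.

First, the molecular formula is C12H22O4 (counting implicit H from valence).
  C: 12 × 12.011 = 144.132
  H: 22 × 1.008 = 22.176
  O: 4 × 15.999 = 63.996
Sum: 12×12.011 + 22×1.008 + 4×15.999 = 230.304 → 230.30 g/mol.

230.30 g/mol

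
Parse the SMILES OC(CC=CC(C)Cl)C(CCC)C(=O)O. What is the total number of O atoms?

Scan the SMILES for O atoms (remember two-letter symbols like Cl and Br are single atoms).
Oxygen count: 3.

3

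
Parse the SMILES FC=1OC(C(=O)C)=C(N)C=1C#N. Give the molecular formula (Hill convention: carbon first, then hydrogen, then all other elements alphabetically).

Walk through each heavy atom and fill implicit hydrogens from standard valence (C 4, N 3, O 2, S 2, halogen 1):
  atom 1: F (halogen, monovalent) → 0 H
  atom 2: C, bond orders sum to 4 (valence 4) → 0 H
  atom 3: O, bond orders sum to 2 (valence 2) → 0 H
  atom 4: C, bond orders sum to 4 (valence 4) → 0 H
  atom 5: C, bond orders sum to 4 (valence 4) → 0 H
  atom 6: O, bond orders sum to 2 (valence 2) → 0 H
  atom 7: C, bond orders sum to 1 (valence 4) → 3 H
  atom 8: C, bond orders sum to 4 (valence 4) → 0 H
  atom 9: N, bond orders sum to 1 (valence 3) → 2 H
  atom 10: C, bond orders sum to 4 (valence 4) → 0 H
  atom 11: C, bond orders sum to 4 (valence 4) → 0 H
  atom 12: N, bond orders sum to 3 (valence 3) → 0 H
Totals → C:7, H:5, F:1, N:2, O:2.
In Hill order: C7H5FN2O2.

C7H5FN2O2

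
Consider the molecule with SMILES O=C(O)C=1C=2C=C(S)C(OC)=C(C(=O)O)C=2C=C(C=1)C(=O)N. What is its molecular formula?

Walk through each heavy atom and fill implicit hydrogens from standard valence (C 4, N 3, O 2, S 2, halogen 1):
  atom 1: O, bond orders sum to 2 (valence 2) → 0 H
  atom 2: C, bond orders sum to 4 (valence 4) → 0 H
  atom 3: O, bond orders sum to 1 (valence 2) → 1 H
  atom 4: C, bond orders sum to 4 (valence 4) → 0 H
  atom 5: C, bond orders sum to 4 (valence 4) → 0 H
  atom 6: C, bond orders sum to 3 (valence 4) → 1 H
  atom 7: C, bond orders sum to 4 (valence 4) → 0 H
  atom 8: S, bond orders sum to 1 (valence 2) → 1 H
  atom 9: C, bond orders sum to 4 (valence 4) → 0 H
  atom 10: O, bond orders sum to 2 (valence 2) → 0 H
  atom 11: C, bond orders sum to 1 (valence 4) → 3 H
  atom 12: C, bond orders sum to 4 (valence 4) → 0 H
  atom 13: C, bond orders sum to 4 (valence 4) → 0 H
  atom 14: O, bond orders sum to 2 (valence 2) → 0 H
  atom 15: O, bond orders sum to 1 (valence 2) → 1 H
  atom 16: C, bond orders sum to 4 (valence 4) → 0 H
  atom 17: C, bond orders sum to 3 (valence 4) → 1 H
  atom 18: C, bond orders sum to 4 (valence 4) → 0 H
  atom 19: C, bond orders sum to 3 (valence 4) → 1 H
  atom 20: C, bond orders sum to 4 (valence 4) → 0 H
  atom 21: O, bond orders sum to 2 (valence 2) → 0 H
  atom 22: N, bond orders sum to 1 (valence 3) → 2 H
Totals → C:14, H:11, N:1, O:6, S:1.

C14H11NO6S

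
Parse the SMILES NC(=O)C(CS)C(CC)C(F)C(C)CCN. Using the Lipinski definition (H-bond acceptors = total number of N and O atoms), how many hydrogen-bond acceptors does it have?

N atoms: 2; O atoms: 1.
Lipinski HBA = 2 + 1 = 3.

3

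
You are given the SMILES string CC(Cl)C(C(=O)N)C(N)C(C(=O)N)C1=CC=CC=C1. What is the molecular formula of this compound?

Walk through each heavy atom and fill implicit hydrogens from standard valence (C 4, N 3, O 2, S 2, halogen 1):
  atom 1: C, bond orders sum to 1 (valence 4) → 3 H
  atom 2: C, bond orders sum to 3 (valence 4) → 1 H
  atom 3: Cl (halogen, monovalent) → 0 H
  atom 4: C, bond orders sum to 3 (valence 4) → 1 H
  atom 5: C, bond orders sum to 4 (valence 4) → 0 H
  atom 6: O, bond orders sum to 2 (valence 2) → 0 H
  atom 7: N, bond orders sum to 1 (valence 3) → 2 H
  atom 8: C, bond orders sum to 3 (valence 4) → 1 H
  atom 9: N, bond orders sum to 1 (valence 3) → 2 H
  atom 10: C, bond orders sum to 3 (valence 4) → 1 H
  atom 11: C, bond orders sum to 4 (valence 4) → 0 H
  atom 12: O, bond orders sum to 2 (valence 2) → 0 H
  atom 13: N, bond orders sum to 1 (valence 3) → 2 H
  atom 14: C, bond orders sum to 4 (valence 4) → 0 H
  atom 15: C, bond orders sum to 3 (valence 4) → 1 H
  atom 16: C, bond orders sum to 3 (valence 4) → 1 H
  atom 17: C, bond orders sum to 3 (valence 4) → 1 H
  atom 18: C, bond orders sum to 3 (valence 4) → 1 H
  atom 19: C, bond orders sum to 3 (valence 4) → 1 H
Totals → C:13, H:18, Cl:1, N:3, O:2.

C13H18ClN3O2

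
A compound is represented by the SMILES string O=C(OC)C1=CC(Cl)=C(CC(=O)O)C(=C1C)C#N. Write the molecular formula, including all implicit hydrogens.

C12H10ClNO4

Walk through each heavy atom and fill implicit hydrogens from standard valence (C 4, N 3, O 2, S 2, halogen 1):
  atom 1: O, bond orders sum to 2 (valence 2) → 0 H
  atom 2: C, bond orders sum to 4 (valence 4) → 0 H
  atom 3: O, bond orders sum to 2 (valence 2) → 0 H
  atom 4: C, bond orders sum to 1 (valence 4) → 3 H
  atom 5: C, bond orders sum to 4 (valence 4) → 0 H
  atom 6: C, bond orders sum to 3 (valence 4) → 1 H
  atom 7: C, bond orders sum to 4 (valence 4) → 0 H
  atom 8: Cl (halogen, monovalent) → 0 H
  atom 9: C, bond orders sum to 4 (valence 4) → 0 H
  atom 10: C, bond orders sum to 2 (valence 4) → 2 H
  atom 11: C, bond orders sum to 4 (valence 4) → 0 H
  atom 12: O, bond orders sum to 2 (valence 2) → 0 H
  atom 13: O, bond orders sum to 1 (valence 2) → 1 H
  atom 14: C, bond orders sum to 4 (valence 4) → 0 H
  atom 15: C, bond orders sum to 4 (valence 4) → 0 H
  atom 16: C, bond orders sum to 1 (valence 4) → 3 H
  atom 17: C, bond orders sum to 4 (valence 4) → 0 H
  atom 18: N, bond orders sum to 3 (valence 3) → 0 H
Totals → C:12, H:10, Cl:1, N:1, O:4.
In Hill order: C12H10ClNO4.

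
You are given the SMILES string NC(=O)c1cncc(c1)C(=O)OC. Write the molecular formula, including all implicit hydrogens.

C8H8N2O3

Walk through each heavy atom and fill implicit hydrogens from standard valence (C 4, N 3, O 2, S 2, halogen 1); for lowercase aromatic atoms, an aromatic c carries 1 H when it has two neighbours and 0 H with three, and aromatic n carries 0 H:
  atom 1: N, bond orders sum to 1 (valence 3) → 2 H
  atom 2: C, bond orders sum to 4 (valence 4) → 0 H
  atom 3: O, bond orders sum to 2 (valence 2) → 0 H
  atom 4: aromatic c, 3 neighbours → 0 H
  atom 5: aromatic c, 2 neighbours → 1 H
  atom 6: aromatic n, 2 neighbours → 0 H
  atom 7: aromatic c, 2 neighbours → 1 H
  atom 8: aromatic c, 3 neighbours → 0 H
  atom 9: aromatic c, 2 neighbours → 1 H
  atom 10: C, bond orders sum to 4 (valence 4) → 0 H
  atom 11: O, bond orders sum to 2 (valence 2) → 0 H
  atom 12: O, bond orders sum to 2 (valence 2) → 0 H
  atom 13: C, bond orders sum to 1 (valence 4) → 3 H
Totals → C:8, H:8, N:2, O:3.
In Hill order: C8H8N2O3.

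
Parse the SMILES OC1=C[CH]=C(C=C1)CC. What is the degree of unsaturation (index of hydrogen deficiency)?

Degree of unsaturation = (number of rings) + (number of π bonds).
Ring closures in the SMILES: 1.
π bonds: 3 double bonds (each 1 DoU) → 3 DoU from unsaturation.
Total DoU = 1 + 3 = 4.

4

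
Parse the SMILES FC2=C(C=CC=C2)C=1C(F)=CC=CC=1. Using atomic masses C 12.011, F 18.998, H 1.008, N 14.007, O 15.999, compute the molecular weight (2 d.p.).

First, the molecular formula is C12H8F2 (counting implicit H from valence).
  C: 12 × 12.011 = 144.132
  F: 2 × 18.998 = 37.996
  H: 8 × 1.008 = 8.064
Sum: 12×12.011 + 2×18.998 + 8×1.008 = 190.192 → 190.19 g/mol.

190.19 g/mol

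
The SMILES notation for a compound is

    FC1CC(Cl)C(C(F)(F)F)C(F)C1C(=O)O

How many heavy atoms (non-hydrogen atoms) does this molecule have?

16

Every atom symbol written in the SMILES (organic subset) is one heavy atom; implicit H are not written.
Heavy atoms by element → C:8, Cl:1, F:5, O:2.
Total: 16.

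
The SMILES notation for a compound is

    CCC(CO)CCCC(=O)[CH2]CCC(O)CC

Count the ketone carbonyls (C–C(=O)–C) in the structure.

1

The ketone motif appears at heavy-atom position 9 in the SMILES.
Other groups present: 2 hydroxyl.
Ketone count: 1.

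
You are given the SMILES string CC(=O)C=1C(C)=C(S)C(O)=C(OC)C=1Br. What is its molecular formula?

C10H11BrO3S

Walk through each heavy atom and fill implicit hydrogens from standard valence (C 4, N 3, O 2, S 2, halogen 1):
  atom 1: C, bond orders sum to 1 (valence 4) → 3 H
  atom 2: C, bond orders sum to 4 (valence 4) → 0 H
  atom 3: O, bond orders sum to 2 (valence 2) → 0 H
  atom 4: C, bond orders sum to 4 (valence 4) → 0 H
  atom 5: C, bond orders sum to 4 (valence 4) → 0 H
  atom 6: C, bond orders sum to 1 (valence 4) → 3 H
  atom 7: C, bond orders sum to 4 (valence 4) → 0 H
  atom 8: S, bond orders sum to 1 (valence 2) → 1 H
  atom 9: C, bond orders sum to 4 (valence 4) → 0 H
  atom 10: O, bond orders sum to 1 (valence 2) → 1 H
  atom 11: C, bond orders sum to 4 (valence 4) → 0 H
  atom 12: O, bond orders sum to 2 (valence 2) → 0 H
  atom 13: C, bond orders sum to 1 (valence 4) → 3 H
  atom 14: C, bond orders sum to 4 (valence 4) → 0 H
  atom 15: Br (halogen, monovalent) → 0 H
Totals → C:10, H:11, Br:1, O:3, S:1.
In Hill order: C10H11BrO3S.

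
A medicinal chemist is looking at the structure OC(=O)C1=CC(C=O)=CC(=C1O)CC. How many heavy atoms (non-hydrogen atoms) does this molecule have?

Every atom symbol written in the SMILES (organic subset) is one heavy atom; implicit H are not written.
Heavy atoms by element → C:10, O:4.
Total: 14.

14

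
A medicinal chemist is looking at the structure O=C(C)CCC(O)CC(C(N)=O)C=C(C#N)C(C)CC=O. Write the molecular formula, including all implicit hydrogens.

C15H22N2O4

Walk through each heavy atom and fill implicit hydrogens from standard valence (C 4, N 3, O 2, S 2, halogen 1):
  atom 1: O, bond orders sum to 2 (valence 2) → 0 H
  atom 2: C, bond orders sum to 4 (valence 4) → 0 H
  atom 3: C, bond orders sum to 1 (valence 4) → 3 H
  atom 4: C, bond orders sum to 2 (valence 4) → 2 H
  atom 5: C, bond orders sum to 2 (valence 4) → 2 H
  atom 6: C, bond orders sum to 3 (valence 4) → 1 H
  atom 7: O, bond orders sum to 1 (valence 2) → 1 H
  atom 8: C, bond orders sum to 2 (valence 4) → 2 H
  atom 9: C, bond orders sum to 3 (valence 4) → 1 H
  atom 10: C, bond orders sum to 4 (valence 4) → 0 H
  atom 11: N, bond orders sum to 1 (valence 3) → 2 H
  atom 12: O, bond orders sum to 2 (valence 2) → 0 H
  atom 13: C, bond orders sum to 3 (valence 4) → 1 H
  atom 14: C, bond orders sum to 4 (valence 4) → 0 H
  atom 15: C, bond orders sum to 4 (valence 4) → 0 H
  atom 16: N, bond orders sum to 3 (valence 3) → 0 H
  atom 17: C, bond orders sum to 3 (valence 4) → 1 H
  atom 18: C, bond orders sum to 1 (valence 4) → 3 H
  atom 19: C, bond orders sum to 2 (valence 4) → 2 H
  atom 20: C, bond orders sum to 3 (valence 4) → 1 H
  atom 21: O, bond orders sum to 2 (valence 2) → 0 H
Totals → C:15, H:22, N:2, O:4.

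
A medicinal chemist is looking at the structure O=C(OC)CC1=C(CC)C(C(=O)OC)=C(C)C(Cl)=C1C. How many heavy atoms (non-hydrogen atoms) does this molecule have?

Every atom symbol written in the SMILES (organic subset) is one heavy atom; implicit H are not written.
Heavy atoms by element → C:15, Cl:1, O:4.
Total: 20.

20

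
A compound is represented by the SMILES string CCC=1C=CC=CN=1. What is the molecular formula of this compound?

Walk through each heavy atom and fill implicit hydrogens from standard valence (C 4, N 3, O 2, S 2, halogen 1):
  atom 1: C, bond orders sum to 1 (valence 4) → 3 H
  atom 2: C, bond orders sum to 2 (valence 4) → 2 H
  atom 3: C, bond orders sum to 4 (valence 4) → 0 H
  atom 4: C, bond orders sum to 3 (valence 4) → 1 H
  atom 5: C, bond orders sum to 3 (valence 4) → 1 H
  atom 6: C, bond orders sum to 3 (valence 4) → 1 H
  atom 7: C, bond orders sum to 3 (valence 4) → 1 H
  atom 8: N, bond orders sum to 3 (valence 3) → 0 H
Totals → C:7, H:9, N:1.

C7H9N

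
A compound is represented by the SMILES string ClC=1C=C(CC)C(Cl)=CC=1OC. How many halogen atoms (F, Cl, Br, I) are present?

2

Halogen atoms appear at heavy-atom positions 1, 8 (2×Cl).
Other groups present: 1 ether.
Halogen count: 2.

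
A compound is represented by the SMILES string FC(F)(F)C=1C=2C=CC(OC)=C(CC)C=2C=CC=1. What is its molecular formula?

C14H13F3O

Walk through each heavy atom and fill implicit hydrogens from standard valence (C 4, N 3, O 2, S 2, halogen 1):
  atom 1: F (halogen, monovalent) → 0 H
  atom 2: C, bond orders sum to 4 (valence 4) → 0 H
  atom 3: F (halogen, monovalent) → 0 H
  atom 4: F (halogen, monovalent) → 0 H
  atom 5: C, bond orders sum to 4 (valence 4) → 0 H
  atom 6: C, bond orders sum to 4 (valence 4) → 0 H
  atom 7: C, bond orders sum to 3 (valence 4) → 1 H
  atom 8: C, bond orders sum to 3 (valence 4) → 1 H
  atom 9: C, bond orders sum to 4 (valence 4) → 0 H
  atom 10: O, bond orders sum to 2 (valence 2) → 0 H
  atom 11: C, bond orders sum to 1 (valence 4) → 3 H
  atom 12: C, bond orders sum to 4 (valence 4) → 0 H
  atom 13: C, bond orders sum to 2 (valence 4) → 2 H
  atom 14: C, bond orders sum to 1 (valence 4) → 3 H
  atom 15: C, bond orders sum to 4 (valence 4) → 0 H
  atom 16: C, bond orders sum to 3 (valence 4) → 1 H
  atom 17: C, bond orders sum to 3 (valence 4) → 1 H
  atom 18: C, bond orders sum to 3 (valence 4) → 1 H
Totals → C:14, H:13, F:3, O:1.
In Hill order: C14H13F3O.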